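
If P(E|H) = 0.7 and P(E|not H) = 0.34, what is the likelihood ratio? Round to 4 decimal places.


Likelihood ratio = P(E|H) / P(E|not H)
= 0.7 / 0.34
= 2.0588

2.0588


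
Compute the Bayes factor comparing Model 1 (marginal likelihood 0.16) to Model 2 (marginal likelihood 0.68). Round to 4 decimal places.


BF12 = marginal likelihood of M1 / marginal likelihood of M2
= 0.16/0.68
= 0.2353

0.2353


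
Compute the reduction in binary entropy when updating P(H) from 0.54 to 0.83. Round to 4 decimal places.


H_before = -p*log2(p) - (1-p)*log2(1-p) for p=0.54: 0.9954
H_after for p=0.83: 0.6577
Reduction = 0.9954 - 0.6577 = 0.3377

0.3377


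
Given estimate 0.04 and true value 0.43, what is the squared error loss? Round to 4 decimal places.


Squared error = (estimate - true)^2
Difference = -0.39
Loss = -0.39^2 = 0.1521

0.1521


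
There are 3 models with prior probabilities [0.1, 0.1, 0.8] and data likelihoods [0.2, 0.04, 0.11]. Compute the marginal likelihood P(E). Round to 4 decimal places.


P(E) = sum over models of P(M_i) * P(E|M_i)
= 0.1*0.2 + 0.1*0.04 + 0.8*0.11
= 0.112

0.112


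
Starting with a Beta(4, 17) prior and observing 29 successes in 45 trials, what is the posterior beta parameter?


Posterior beta = prior beta + failures
Failures = 45 - 29 = 16
beta_post = 17 + 16 = 33

33


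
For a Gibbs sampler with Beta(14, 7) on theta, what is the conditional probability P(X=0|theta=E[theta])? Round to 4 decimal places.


E[theta] = 14/(14+7) = 0.6667
P(X=0|theta) = 1 - theta = 0.3333

0.3333


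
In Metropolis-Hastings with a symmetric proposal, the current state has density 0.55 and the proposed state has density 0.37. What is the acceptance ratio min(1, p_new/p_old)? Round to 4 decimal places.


Ratio = p_new / p_old = 0.37 / 0.55 = 0.6727
Acceptance = min(1, 0.6727) = 0.6727

0.6727


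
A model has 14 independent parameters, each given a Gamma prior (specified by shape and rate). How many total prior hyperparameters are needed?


Each Gamma prior needs 2 hyperparameters (shape and rate).
Total = 2 * 14 = 28

28


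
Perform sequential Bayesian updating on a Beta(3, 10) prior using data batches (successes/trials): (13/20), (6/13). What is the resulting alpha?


Accumulate successes: 19
Posterior alpha = prior alpha + sum of successes
= 3 + 19 = 22

22


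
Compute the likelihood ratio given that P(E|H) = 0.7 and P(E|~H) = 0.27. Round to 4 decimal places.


LR = P(E|H) / P(E|~H)
= 0.7 / 0.27 = 2.5926

2.5926


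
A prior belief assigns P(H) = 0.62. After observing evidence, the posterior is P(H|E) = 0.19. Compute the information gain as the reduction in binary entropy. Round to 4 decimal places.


H(prior) = -0.62*log2(0.62) - 0.38*log2(0.38)
= 0.958
H(post) = -0.19*log2(0.19) - 0.81*log2(0.81)
= 0.7015
IG = 0.958 - 0.7015 = 0.2566

0.2566


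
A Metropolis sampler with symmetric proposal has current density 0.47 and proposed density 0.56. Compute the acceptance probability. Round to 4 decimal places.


For symmetric proposals, acceptance = min(1, pi(x*)/pi(x))
= min(1, 0.56/0.47)
= min(1, 1.1915) = 1.0

1.0


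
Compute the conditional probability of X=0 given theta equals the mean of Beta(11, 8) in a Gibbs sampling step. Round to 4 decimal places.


Mean of Beta(11, 8) = 0.5789
P(X=0 | theta=0.5789) = 0.4211

0.4211


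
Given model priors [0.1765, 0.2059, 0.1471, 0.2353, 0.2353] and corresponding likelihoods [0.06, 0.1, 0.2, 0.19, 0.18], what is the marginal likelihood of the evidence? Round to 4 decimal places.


P(E) = sum_i P(M_i) P(E|M_i)
= 0.0106 + 0.0206 + 0.0294 + 0.0447 + 0.0424
= 0.1477

0.1477


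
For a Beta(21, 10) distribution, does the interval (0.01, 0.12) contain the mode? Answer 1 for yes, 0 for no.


Mode of Beta(a,b) = (a-1)/(a+b-2)
= (21-1)/(21+10-2) = 0.6897
Check: 0.01 <= 0.6897 <= 0.12?
Result: 0

0


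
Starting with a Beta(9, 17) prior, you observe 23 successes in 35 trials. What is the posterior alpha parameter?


For a Beta-Binomial conjugate model:
Posterior alpha = prior alpha + number of successes
= 9 + 23 = 32

32


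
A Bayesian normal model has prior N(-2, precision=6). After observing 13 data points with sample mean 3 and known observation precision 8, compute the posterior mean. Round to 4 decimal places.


Posterior mean = (prior_precision * prior_mean + n * data_precision * data_mean) / (prior_precision + n * data_precision)
Numerator = 6*-2 + 13*8*3 = 300
Denominator = 6 + 13*8 = 110
Posterior mean = 2.7273

2.7273


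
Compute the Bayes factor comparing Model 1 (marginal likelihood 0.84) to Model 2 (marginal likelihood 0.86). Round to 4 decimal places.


BF12 = marginal likelihood of M1 / marginal likelihood of M2
= 0.84/0.86
= 0.9767

0.9767


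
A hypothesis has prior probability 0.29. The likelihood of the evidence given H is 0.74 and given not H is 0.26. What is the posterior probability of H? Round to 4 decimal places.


Using Bayes' theorem:
P(E) = 0.29 * 0.74 + 0.71 * 0.26
P(E) = 0.3992
P(H|E) = (0.29 * 0.74) / 0.3992 = 0.5376

0.5376


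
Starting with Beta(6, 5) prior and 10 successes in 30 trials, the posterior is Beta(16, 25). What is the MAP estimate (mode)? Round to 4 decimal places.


The mode of Beta(a, b) when a > 1 and b > 1 is (a-1)/(a+b-2)
= (16 - 1) / (16 + 25 - 2)
= 15 / 39
= 0.3846

0.3846


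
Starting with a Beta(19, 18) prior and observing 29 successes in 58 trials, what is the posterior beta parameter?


Posterior beta = prior beta + failures
Failures = 58 - 29 = 29
beta_post = 18 + 29 = 47

47


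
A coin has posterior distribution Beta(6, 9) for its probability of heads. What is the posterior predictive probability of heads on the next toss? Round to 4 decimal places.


Posterior predictive = E[theta] = alpha/(alpha+beta)
= 6/15
= 0.4

0.4


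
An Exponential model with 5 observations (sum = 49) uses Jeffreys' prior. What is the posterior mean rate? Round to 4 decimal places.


Posterior Gamma(5, 49)
E[lambda] = 5/49 = 0.102

0.102


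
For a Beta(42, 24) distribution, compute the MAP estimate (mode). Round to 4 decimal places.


MAP = mode = (a-1)/(a+b-2)
= (42-1)/(42+24-2)
= 41/64 = 0.6406

0.6406


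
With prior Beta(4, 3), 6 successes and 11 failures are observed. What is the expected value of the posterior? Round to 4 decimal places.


Posterior = Beta(10, 14)
E[theta] = alpha/(alpha+beta)
= 10/24 = 0.4167

0.4167


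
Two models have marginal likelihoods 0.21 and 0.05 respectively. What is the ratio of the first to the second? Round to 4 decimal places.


Evidence ratio = 0.21 / 0.05
= 4.2

4.2


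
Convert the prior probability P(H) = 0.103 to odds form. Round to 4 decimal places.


P(not H) = 1 - 0.103 = 0.897
Odds = 0.103 / 0.897 = 0.1148

0.1148


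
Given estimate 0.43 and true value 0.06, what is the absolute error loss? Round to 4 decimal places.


Absolute error = |estimate - true|
= |0.37| = 0.37

0.37


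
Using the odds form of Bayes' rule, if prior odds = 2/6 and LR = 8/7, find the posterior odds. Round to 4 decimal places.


Bayes' rule in odds form: posterior odds = prior odds * LR
= (2 * 8) / (6 * 7)
= 16/42 = 0.381

0.381


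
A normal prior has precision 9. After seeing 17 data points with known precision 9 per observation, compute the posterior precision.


In the conjugate normal model, precisions add:
tau_posterior = tau_prior + n * tau_data
= 9 + 17*9 = 162

162


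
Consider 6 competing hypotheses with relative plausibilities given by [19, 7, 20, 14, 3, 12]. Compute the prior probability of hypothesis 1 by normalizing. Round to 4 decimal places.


Sum of weights = 19 + 7 + 20 + 14 + 3 + 12 = 75
Normalized prior for H1 = 19 / 75
= 0.2533

0.2533


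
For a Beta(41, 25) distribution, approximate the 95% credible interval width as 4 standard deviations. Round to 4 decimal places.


Variance of Beta(a,b) = ab / ((a+b)^2 * (a+b+1))
= 41*25 / ((66)^2 * 67)
= 0.0035
SD = sqrt(0.0035) = 0.0593
Width = 4 * SD = 0.2371

0.2371


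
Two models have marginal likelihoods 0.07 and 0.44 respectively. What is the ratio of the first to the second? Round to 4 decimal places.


Evidence ratio = 0.07 / 0.44
= 0.1591

0.1591


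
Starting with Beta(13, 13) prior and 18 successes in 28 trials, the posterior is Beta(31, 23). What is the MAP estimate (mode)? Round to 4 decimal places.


The mode of Beta(a, b) when a > 1 and b > 1 is (a-1)/(a+b-2)
= (31 - 1) / (31 + 23 - 2)
= 30 / 52
= 0.5769

0.5769


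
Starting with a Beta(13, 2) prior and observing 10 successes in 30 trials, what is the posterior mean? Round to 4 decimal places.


Posterior parameters: alpha = 13 + 10 = 23
beta = 2 + 20 = 22
Posterior mean = alpha / (alpha + beta) = 23 / 45
= 0.5111

0.5111


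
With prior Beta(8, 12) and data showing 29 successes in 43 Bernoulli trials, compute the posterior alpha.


Conjugate update: alpha_posterior = alpha_prior + k
= 8 + 29 = 37

37


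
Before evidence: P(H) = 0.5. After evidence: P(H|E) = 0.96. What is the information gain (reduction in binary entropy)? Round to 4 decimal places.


Prior entropy = 1.0
Posterior entropy = 0.2423
Information gain = 1.0 - 0.2423 = 0.7577

0.7577


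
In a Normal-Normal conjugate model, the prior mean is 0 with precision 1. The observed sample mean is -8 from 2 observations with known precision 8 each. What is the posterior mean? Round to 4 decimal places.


Posterior precision = tau0 + n*tau = 1 + 2*8 = 17
Posterior mean = (tau0*mu0 + n*tau*xbar) / posterior_precision
= (1*0 + 2*8*-8) / 17
= -128 / 17 = -7.5294

-7.5294


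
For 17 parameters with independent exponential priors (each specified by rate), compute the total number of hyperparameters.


A exponential prior has 1 hyperparameter per parameter.
Total = 17 * 1 = 17

17


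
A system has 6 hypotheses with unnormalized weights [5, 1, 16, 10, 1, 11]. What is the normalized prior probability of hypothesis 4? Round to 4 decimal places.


The normalized prior is the weight divided by the total.
Total weight = 44
P(H4) = 10 / 44 = 0.2273

0.2273


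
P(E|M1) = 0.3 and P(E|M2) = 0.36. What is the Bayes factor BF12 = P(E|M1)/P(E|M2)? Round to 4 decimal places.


Bayes factor BF12 = P(E|M1) / P(E|M2)
= 0.3 / 0.36
= 0.8333

0.8333


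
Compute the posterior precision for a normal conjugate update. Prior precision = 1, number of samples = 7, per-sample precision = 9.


tau_post = tau_0 + n * tau
= 1 + 7 * 9 = 64

64


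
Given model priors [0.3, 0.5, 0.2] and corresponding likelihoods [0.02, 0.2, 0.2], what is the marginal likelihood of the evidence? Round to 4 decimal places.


P(E) = sum_i P(M_i) P(E|M_i)
= 0.006 + 0.1 + 0.04
= 0.146

0.146


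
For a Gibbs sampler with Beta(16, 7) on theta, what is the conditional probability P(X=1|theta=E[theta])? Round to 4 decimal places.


E[theta] = 16/(16+7) = 0.6957
P(X=1|theta) = theta = 0.6957

0.6957


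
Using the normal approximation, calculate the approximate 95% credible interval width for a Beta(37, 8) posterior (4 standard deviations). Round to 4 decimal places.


Var(Beta) = 37*8/(45^2 * 46) = 0.0032
SD = 0.0564
Width ~ 4*SD = 0.2255

0.2255


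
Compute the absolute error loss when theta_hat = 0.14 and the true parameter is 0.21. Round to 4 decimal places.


L = |theta_hat - theta_true|
= |0.14 - 0.21| = 0.07

0.07


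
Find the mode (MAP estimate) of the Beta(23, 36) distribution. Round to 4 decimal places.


For Beta(a,b) with a,b > 1:
Mode = (a-1)/(a+b-2) = (23-1)/(59-2)
= 22/57 = 0.386

0.386


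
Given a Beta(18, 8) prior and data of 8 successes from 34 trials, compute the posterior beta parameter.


Number of failures = 34 - 8 = 26
Posterior beta = 8 + 26 = 34

34


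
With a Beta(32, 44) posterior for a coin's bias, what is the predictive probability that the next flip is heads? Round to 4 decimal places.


The predictive probability equals the posterior mean.
P(next = heads) = alpha / (alpha + beta)
= 32 / 76 = 0.4211

0.4211


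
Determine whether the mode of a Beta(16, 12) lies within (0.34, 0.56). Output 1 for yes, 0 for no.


First find the mode: (a-1)/(a+b-2) = 0.5769
Is 0.5769 in (0.34, 0.56)? 0

0


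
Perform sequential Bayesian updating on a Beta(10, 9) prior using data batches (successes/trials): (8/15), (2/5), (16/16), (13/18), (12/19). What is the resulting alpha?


Accumulate successes: 51
Posterior alpha = prior alpha + sum of successes
= 10 + 51 = 61

61


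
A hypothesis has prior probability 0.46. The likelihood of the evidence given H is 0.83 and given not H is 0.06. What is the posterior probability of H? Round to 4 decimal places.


Using Bayes' theorem:
P(E) = 0.46 * 0.83 + 0.54 * 0.06
P(E) = 0.4142
P(H|E) = (0.46 * 0.83) / 0.4142 = 0.9218

0.9218


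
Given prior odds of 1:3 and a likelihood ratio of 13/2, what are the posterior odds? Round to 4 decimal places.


Posterior odds = prior odds * LR
Prior odds = 1/3 = 0.3333
LR = 13/2 = 6.5
Posterior odds = 0.3333 * 6.5 = 2.1667

2.1667


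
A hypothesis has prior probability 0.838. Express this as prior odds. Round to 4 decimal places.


Odds = P(H) / P(not H) = 0.838 / 0.162
= 5.1728

5.1728


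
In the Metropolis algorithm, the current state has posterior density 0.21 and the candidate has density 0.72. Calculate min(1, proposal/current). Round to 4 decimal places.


Ratio = 0.72/0.21 = 3.4286
Acceptance probability = min(1, 3.4286)
= 1.0

1.0


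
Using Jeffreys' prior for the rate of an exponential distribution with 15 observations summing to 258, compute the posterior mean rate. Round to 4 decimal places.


Jeffreys' prior leads to posterior Gamma(15, 258).
Mean = 15/258 = 0.0581

0.0581


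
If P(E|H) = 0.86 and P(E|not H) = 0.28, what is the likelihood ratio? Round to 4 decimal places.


Likelihood ratio = P(E|H) / P(E|not H)
= 0.86 / 0.28
= 3.0714

3.0714


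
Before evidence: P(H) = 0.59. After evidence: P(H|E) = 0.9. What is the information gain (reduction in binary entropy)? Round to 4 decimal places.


Prior entropy = 0.9765
Posterior entropy = 0.469
Information gain = 0.9765 - 0.469 = 0.5075

0.5075


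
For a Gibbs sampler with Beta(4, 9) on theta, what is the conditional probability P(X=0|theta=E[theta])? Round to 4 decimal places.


E[theta] = 4/(4+9) = 0.3077
P(X=0|theta) = 1 - theta = 0.6923

0.6923


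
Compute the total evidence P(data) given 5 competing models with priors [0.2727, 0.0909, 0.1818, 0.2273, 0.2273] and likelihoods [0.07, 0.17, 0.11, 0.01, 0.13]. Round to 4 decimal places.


Marginal likelihood = sum P(model_i) * P(data|model_i)
Model 1: 0.2727 * 0.07 = 0.0191
Model 2: 0.0909 * 0.17 = 0.0155
Model 3: 0.1818 * 0.11 = 0.02
Model 4: 0.2273 * 0.01 = 0.0023
Model 5: 0.2273 * 0.13 = 0.0295
Total = 0.0864

0.0864


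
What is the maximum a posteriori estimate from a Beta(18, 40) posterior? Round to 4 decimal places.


The MAP estimate equals the mode of the distribution.
Mode of Beta(a,b) = (a-1)/(a+b-2)
= 17/56
= 0.3036

0.3036


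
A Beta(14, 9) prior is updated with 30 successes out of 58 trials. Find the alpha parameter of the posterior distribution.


In the Beta-Binomial conjugate update:
alpha_post = alpha_prior + successes
= 14 + 30
= 44

44


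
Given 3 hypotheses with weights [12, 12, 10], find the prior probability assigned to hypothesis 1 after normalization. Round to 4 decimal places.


To normalize, divide each weight by the sum of all weights.
Sum = 34
Prior(H1) = 12/34 = 0.3529

0.3529


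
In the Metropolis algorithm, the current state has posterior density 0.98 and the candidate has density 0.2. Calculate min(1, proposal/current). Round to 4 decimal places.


Ratio = 0.2/0.98 = 0.2041
Acceptance probability = min(1, 0.2041)
= 0.2041

0.2041


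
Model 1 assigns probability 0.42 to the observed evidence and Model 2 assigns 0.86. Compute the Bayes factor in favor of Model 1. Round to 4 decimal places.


BF = P(data|M1) / P(data|M2)
= 0.42 / 0.86 = 0.4884

0.4884


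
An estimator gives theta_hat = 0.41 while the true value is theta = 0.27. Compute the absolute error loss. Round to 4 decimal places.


The absolute error loss is |theta_hat - theta|
= |0.41 - 0.27|
= 0.14

0.14


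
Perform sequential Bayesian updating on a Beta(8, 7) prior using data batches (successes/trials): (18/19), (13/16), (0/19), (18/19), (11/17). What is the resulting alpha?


Accumulate successes: 60
Posterior alpha = prior alpha + sum of successes
= 8 + 60 = 68

68


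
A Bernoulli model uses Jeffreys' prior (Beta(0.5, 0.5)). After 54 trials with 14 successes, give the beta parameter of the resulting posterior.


Posterior = Beta(prior_alpha + successes, prior_beta + failures)
= Beta(0.5 + 14, 0.5 + 40)
Posterior beta = 0.5 + (n - k) = 0.5 + 40 = 40.5

40.5


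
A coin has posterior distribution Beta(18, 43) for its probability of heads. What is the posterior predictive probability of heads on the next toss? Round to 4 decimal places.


Posterior predictive = E[theta] = alpha/(alpha+beta)
= 18/61
= 0.2951

0.2951


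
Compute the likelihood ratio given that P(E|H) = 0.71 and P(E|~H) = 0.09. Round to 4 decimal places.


LR = P(E|H) / P(E|~H)
= 0.71 / 0.09 = 7.8889

7.8889


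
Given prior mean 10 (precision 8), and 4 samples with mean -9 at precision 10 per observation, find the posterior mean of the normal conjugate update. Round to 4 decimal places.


The posterior mean is a precision-weighted average of prior and data.
Post. prec. = 8 + 40 = 48
Post. mean = (80 + -360)/48 = -280/48 = -5.8333

-5.8333


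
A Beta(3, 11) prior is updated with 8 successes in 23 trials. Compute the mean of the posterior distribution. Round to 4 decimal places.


After update: Beta(11, 26)
Mean = 11 / (11 + 26) = 11 / 37
= 0.2973

0.2973


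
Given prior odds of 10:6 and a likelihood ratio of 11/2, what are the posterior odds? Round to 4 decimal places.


Posterior odds = prior odds * LR
Prior odds = 10/6 = 1.6667
LR = 11/2 = 5.5
Posterior odds = 1.6667 * 5.5 = 9.1667

9.1667


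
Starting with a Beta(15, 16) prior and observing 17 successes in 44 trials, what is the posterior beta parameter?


Posterior beta = prior beta + failures
Failures = 44 - 17 = 27
beta_post = 16 + 27 = 43

43


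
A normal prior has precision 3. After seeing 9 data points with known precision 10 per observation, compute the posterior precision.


In the conjugate normal model, precisions add:
tau_posterior = tau_prior + n * tau_data
= 3 + 9*10 = 93

93


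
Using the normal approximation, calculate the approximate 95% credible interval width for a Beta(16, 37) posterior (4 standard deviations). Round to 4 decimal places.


Var(Beta) = 16*37/(53^2 * 54) = 0.0039
SD = 0.0625
Width ~ 4*SD = 0.2499

0.2499


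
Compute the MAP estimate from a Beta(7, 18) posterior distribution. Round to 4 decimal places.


MAP = mode of Beta distribution
= (alpha - 1)/(alpha + beta - 2)
= (7-1)/(7+18-2)
= 6/23 = 0.2609

0.2609


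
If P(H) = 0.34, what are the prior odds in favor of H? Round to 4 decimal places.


Prior odds = P(H) / (1 - P(H))
= 0.34 / 0.66
= 0.5152

0.5152


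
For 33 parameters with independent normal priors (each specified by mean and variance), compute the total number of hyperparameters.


A normal prior has 2 hyperparameters per parameter.
Total = 33 * 2 = 66

66


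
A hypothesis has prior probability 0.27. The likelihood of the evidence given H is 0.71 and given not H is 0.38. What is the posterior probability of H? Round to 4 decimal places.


Using Bayes' theorem:
P(E) = 0.27 * 0.71 + 0.73 * 0.38
P(E) = 0.4691
P(H|E) = (0.27 * 0.71) / 0.4691 = 0.4087

0.4087


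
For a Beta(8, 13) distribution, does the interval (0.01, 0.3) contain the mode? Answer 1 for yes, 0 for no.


Mode of Beta(a,b) = (a-1)/(a+b-2)
= (8-1)/(8+13-2) = 0.3684
Check: 0.01 <= 0.3684 <= 0.3?
Result: 0

0


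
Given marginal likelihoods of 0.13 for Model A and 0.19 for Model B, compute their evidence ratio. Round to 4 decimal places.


Ratio = ML(A) / ML(B) = 0.13/0.19
= 0.6842

0.6842


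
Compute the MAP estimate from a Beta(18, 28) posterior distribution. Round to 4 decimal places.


MAP = mode of Beta distribution
= (alpha - 1)/(alpha + beta - 2)
= (18-1)/(18+28-2)
= 17/44 = 0.3864

0.3864


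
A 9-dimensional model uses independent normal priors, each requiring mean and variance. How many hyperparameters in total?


Per parameter: 2 (mean and variance).
Total = 9 * 2 = 18

18


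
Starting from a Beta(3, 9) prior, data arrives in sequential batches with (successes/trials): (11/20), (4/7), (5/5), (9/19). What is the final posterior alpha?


In sequential Bayesian updating, we sum all successes.
Total successes = 29
Final alpha = 3 + 29 = 32

32


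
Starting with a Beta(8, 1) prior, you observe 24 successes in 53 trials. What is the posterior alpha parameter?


For a Beta-Binomial conjugate model:
Posterior alpha = prior alpha + number of successes
= 8 + 24 = 32

32


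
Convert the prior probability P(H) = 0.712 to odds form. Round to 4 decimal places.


P(not H) = 1 - 0.712 = 0.288
Odds = 0.712 / 0.288 = 2.4722

2.4722


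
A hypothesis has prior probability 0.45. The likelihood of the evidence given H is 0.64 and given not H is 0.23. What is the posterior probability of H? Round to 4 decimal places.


Using Bayes' theorem:
P(E) = 0.45 * 0.64 + 0.55 * 0.23
P(E) = 0.4145
P(H|E) = (0.45 * 0.64) / 0.4145 = 0.6948

0.6948


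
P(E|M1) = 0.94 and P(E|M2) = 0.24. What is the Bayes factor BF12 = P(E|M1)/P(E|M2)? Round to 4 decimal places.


Bayes factor BF12 = P(E|M1) / P(E|M2)
= 0.94 / 0.24
= 3.9167

3.9167


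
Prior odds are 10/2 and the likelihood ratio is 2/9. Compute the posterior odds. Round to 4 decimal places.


Posterior odds = prior odds * likelihood ratio
= (10/2) * (2/9)
= 20 / 18
= 1.1111

1.1111


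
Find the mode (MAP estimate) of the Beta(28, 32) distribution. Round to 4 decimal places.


For Beta(a,b) with a,b > 1:
Mode = (a-1)/(a+b-2) = (28-1)/(60-2)
= 27/58 = 0.4655

0.4655


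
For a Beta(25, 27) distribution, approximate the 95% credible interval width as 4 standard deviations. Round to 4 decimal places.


Variance of Beta(a,b) = ab / ((a+b)^2 * (a+b+1))
= 25*27 / ((52)^2 * 53)
= 0.0047
SD = sqrt(0.0047) = 0.0686
Width = 4 * SD = 0.2745

0.2745


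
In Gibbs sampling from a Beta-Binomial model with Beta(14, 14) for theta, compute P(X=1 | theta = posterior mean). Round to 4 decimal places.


Posterior mean = alpha/(alpha+beta) = 14/28 = 0.5
P(X=1|theta=mean) = theta = 0.5

0.5


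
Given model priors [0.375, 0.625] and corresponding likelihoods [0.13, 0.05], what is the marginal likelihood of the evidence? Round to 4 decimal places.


P(E) = sum_i P(M_i) P(E|M_i)
= 0.0488 + 0.0312
= 0.08

0.08


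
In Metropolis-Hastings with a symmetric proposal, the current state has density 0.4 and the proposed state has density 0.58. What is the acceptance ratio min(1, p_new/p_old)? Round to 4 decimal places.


Ratio = p_new / p_old = 0.58 / 0.4 = 1.45
Acceptance = min(1, 1.45) = 1.0

1.0


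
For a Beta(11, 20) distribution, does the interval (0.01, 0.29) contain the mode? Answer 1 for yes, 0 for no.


Mode of Beta(a,b) = (a-1)/(a+b-2)
= (11-1)/(11+20-2) = 0.3448
Check: 0.01 <= 0.3448 <= 0.29?
Result: 0

0


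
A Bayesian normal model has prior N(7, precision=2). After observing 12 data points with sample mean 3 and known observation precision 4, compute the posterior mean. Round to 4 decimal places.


Posterior mean = (prior_precision * prior_mean + n * data_precision * data_mean) / (prior_precision + n * data_precision)
Numerator = 2*7 + 12*4*3 = 158
Denominator = 2 + 12*4 = 50
Posterior mean = 3.16

3.16


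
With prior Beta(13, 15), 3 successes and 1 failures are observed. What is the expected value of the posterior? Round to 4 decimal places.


Posterior = Beta(16, 16)
E[theta] = alpha/(alpha+beta)
= 16/32 = 0.5

0.5


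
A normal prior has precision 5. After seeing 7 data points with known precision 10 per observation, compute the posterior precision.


In the conjugate normal model, precisions add:
tau_posterior = tau_prior + n * tau_data
= 5 + 7*10 = 75

75


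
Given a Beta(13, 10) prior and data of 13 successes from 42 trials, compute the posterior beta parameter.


Number of failures = 42 - 13 = 29
Posterior beta = 10 + 29 = 39

39


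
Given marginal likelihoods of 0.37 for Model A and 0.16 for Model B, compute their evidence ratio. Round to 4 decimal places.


Ratio = ML(A) / ML(B) = 0.37/0.16
= 2.3125

2.3125


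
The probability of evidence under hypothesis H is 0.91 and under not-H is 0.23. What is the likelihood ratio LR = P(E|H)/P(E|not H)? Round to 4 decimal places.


LR = 0.91 / 0.23
= 3.9565

3.9565


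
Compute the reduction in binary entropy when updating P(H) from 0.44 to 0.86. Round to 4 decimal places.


H_before = -p*log2(p) - (1-p)*log2(1-p) for p=0.44: 0.9896
H_after for p=0.86: 0.5842
Reduction = 0.9896 - 0.5842 = 0.4053

0.4053


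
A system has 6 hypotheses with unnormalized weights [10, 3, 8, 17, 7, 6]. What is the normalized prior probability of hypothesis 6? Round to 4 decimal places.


The normalized prior is the weight divided by the total.
Total weight = 51
P(H6) = 6 / 51 = 0.1176

0.1176


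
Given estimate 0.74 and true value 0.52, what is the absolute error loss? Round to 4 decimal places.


Absolute error = |estimate - true|
= |0.22| = 0.22

0.22


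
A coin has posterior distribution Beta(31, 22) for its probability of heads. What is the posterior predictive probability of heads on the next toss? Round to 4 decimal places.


Posterior predictive = E[theta] = alpha/(alpha+beta)
= 31/53
= 0.5849

0.5849


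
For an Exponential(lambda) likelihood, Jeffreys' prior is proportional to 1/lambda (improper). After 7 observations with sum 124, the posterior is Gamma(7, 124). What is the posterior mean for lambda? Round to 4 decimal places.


Posterior = Gamma(n, sum_x) = Gamma(7, 124)
Posterior mean = shape/rate = 7/124
= 0.0565

0.0565


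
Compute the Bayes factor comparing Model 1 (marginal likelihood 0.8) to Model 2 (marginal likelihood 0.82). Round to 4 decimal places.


BF12 = marginal likelihood of M1 / marginal likelihood of M2
= 0.8/0.82
= 0.9756

0.9756


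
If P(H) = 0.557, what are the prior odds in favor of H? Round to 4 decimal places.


Prior odds = P(H) / (1 - P(H))
= 0.557 / 0.443
= 1.2573

1.2573


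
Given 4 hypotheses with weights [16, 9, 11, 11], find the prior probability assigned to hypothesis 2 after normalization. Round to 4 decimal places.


To normalize, divide each weight by the sum of all weights.
Sum = 47
Prior(H2) = 9/47 = 0.1915

0.1915


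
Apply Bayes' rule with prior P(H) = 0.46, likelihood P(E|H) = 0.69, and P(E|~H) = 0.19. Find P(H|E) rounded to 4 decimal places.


Step 1: Compute marginal P(E) = P(E|H)P(H) + P(E|~H)P(~H)
= 0.69*0.46 + 0.19*0.54 = 0.42
Step 2: P(H|E) = P(E|H)P(H)/P(E) = 0.3174/0.42
= 0.7557

0.7557


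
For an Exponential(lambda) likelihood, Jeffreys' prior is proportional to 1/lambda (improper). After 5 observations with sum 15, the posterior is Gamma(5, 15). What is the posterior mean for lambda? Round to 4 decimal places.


Posterior = Gamma(n, sum_x) = Gamma(5, 15)
Posterior mean = shape/rate = 5/15
= 0.3333

0.3333


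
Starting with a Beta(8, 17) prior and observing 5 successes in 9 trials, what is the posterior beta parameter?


Posterior beta = prior beta + failures
Failures = 9 - 5 = 4
beta_post = 17 + 4 = 21

21


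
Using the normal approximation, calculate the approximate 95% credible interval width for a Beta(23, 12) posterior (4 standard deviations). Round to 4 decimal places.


Var(Beta) = 23*12/(35^2 * 36) = 0.0063
SD = 0.0791
Width ~ 4*SD = 0.3164

0.3164


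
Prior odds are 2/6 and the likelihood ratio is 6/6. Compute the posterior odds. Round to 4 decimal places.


Posterior odds = prior odds * likelihood ratio
= (2/6) * (6/6)
= 12 / 36
= 0.3333

0.3333


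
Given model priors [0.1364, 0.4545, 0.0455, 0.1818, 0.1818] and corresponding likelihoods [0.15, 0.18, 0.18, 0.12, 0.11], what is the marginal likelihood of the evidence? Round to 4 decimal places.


P(E) = sum_i P(M_i) P(E|M_i)
= 0.0205 + 0.0818 + 0.0082 + 0.0218 + 0.02
= 0.1523

0.1523


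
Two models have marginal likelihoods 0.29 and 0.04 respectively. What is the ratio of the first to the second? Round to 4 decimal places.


Evidence ratio = 0.29 / 0.04
= 7.25

7.25


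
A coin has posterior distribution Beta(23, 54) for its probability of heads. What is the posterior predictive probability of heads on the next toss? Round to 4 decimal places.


Posterior predictive = E[theta] = alpha/(alpha+beta)
= 23/77
= 0.2987

0.2987


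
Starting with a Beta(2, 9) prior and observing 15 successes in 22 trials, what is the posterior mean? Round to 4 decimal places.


Posterior parameters: alpha = 2 + 15 = 17
beta = 9 + 7 = 16
Posterior mean = alpha / (alpha + beta) = 17 / 33
= 0.5152

0.5152


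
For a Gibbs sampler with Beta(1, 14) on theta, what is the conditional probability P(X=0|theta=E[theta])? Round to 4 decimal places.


E[theta] = 1/(1+14) = 0.0667
P(X=0|theta) = 1 - theta = 0.9333

0.9333


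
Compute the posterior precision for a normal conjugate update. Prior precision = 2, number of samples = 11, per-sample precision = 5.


tau_post = tau_0 + n * tau
= 2 + 11 * 5 = 57

57


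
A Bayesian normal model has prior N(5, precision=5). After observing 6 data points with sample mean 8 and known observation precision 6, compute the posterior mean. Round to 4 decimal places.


Posterior mean = (prior_precision * prior_mean + n * data_precision * data_mean) / (prior_precision + n * data_precision)
Numerator = 5*5 + 6*6*8 = 313
Denominator = 5 + 6*6 = 41
Posterior mean = 7.6341

7.6341


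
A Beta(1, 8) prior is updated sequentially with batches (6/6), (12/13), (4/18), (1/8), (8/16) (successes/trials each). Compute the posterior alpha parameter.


Sequential conjugate updating is equivalent to a single batch update.
Total successes across all batches = 31
alpha_posterior = alpha_prior + total_successes = 1 + 31
= 32

32


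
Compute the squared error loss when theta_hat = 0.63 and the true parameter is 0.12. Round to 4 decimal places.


L = (theta_hat - theta_true)^2
= (0.63 - 0.12)^2
= 0.51^2 = 0.2601

0.2601


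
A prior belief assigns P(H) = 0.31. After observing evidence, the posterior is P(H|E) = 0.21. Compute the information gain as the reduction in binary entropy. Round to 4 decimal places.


H(prior) = -0.31*log2(0.31) - 0.69*log2(0.69)
= 0.8932
H(post) = -0.21*log2(0.21) - 0.79*log2(0.79)
= 0.7415
IG = 0.8932 - 0.7415 = 0.1517

0.1517


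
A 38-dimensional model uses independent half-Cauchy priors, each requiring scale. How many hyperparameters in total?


Per parameter: 1 (scale).
Total = 38 * 1 = 38

38


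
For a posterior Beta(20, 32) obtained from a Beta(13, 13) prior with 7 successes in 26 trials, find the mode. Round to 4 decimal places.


Mode = (alpha - 1) / (alpha + beta - 2)
= 19 / 50
= 0.38

0.38


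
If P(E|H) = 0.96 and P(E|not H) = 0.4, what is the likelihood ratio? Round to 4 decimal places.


Likelihood ratio = P(E|H) / P(E|not H)
= 0.96 / 0.4
= 2.4

2.4


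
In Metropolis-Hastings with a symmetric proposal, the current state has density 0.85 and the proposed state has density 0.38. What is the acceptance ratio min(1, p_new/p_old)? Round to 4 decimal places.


Ratio = p_new / p_old = 0.38 / 0.85 = 0.4471
Acceptance = min(1, 0.4471) = 0.4471

0.4471


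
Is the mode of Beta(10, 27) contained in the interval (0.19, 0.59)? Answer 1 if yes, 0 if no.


Mode = (a-1)/(a+b-2) = 9/35 = 0.2571
Interval: (0.19, 0.59)
Contains mode? 1

1


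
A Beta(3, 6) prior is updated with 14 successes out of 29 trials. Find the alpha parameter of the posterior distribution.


In the Beta-Binomial conjugate update:
alpha_post = alpha_prior + successes
= 3 + 14
= 17

17


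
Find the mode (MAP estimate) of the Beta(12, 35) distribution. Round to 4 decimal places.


For Beta(a,b) with a,b > 1:
Mode = (a-1)/(a+b-2) = (12-1)/(47-2)
= 11/45 = 0.2444

0.2444


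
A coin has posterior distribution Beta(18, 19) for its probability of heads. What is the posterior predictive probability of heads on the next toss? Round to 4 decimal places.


Posterior predictive = E[theta] = alpha/(alpha+beta)
= 18/37
= 0.4865

0.4865


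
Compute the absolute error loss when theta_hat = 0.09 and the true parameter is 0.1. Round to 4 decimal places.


L = |theta_hat - theta_true|
= |0.09 - 0.1| = 0.01

0.01


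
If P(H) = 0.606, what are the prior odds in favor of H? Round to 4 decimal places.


Prior odds = P(H) / (1 - P(H))
= 0.606 / 0.394
= 1.5381

1.5381


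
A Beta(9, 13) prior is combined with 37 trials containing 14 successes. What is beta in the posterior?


In conjugate updating:
beta_posterior = beta_prior + (n - k)
= 13 + (37 - 14)
= 13 + 23 = 36

36


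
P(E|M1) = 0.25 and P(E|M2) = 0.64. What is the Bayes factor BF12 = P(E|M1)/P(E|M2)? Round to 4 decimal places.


Bayes factor BF12 = P(E|M1) / P(E|M2)
= 0.25 / 0.64
= 0.3906

0.3906


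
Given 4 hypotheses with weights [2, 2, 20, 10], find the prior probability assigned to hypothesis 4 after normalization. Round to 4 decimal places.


To normalize, divide each weight by the sum of all weights.
Sum = 34
Prior(H4) = 10/34 = 0.2941

0.2941


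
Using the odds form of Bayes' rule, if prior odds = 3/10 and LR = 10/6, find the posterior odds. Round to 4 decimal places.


Bayes' rule in odds form: posterior odds = prior odds * LR
= (3 * 10) / (10 * 6)
= 30/60 = 0.5

0.5


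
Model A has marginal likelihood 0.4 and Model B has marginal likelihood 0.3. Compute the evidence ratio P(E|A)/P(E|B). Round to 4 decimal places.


Evidence ratio = P(E|A) / P(E|B)
= 0.4 / 0.3
= 1.3333

1.3333


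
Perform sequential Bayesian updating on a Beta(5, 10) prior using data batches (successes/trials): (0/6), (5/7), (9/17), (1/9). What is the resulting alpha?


Accumulate successes: 15
Posterior alpha = prior alpha + sum of successes
= 5 + 15 = 20

20


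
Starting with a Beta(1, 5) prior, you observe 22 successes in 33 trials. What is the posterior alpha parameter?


For a Beta-Binomial conjugate model:
Posterior alpha = prior alpha + number of successes
= 1 + 22 = 23

23


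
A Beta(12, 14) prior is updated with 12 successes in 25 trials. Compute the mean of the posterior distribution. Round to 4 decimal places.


After update: Beta(24, 27)
Mean = 24 / (24 + 27) = 24 / 51
= 0.4706

0.4706


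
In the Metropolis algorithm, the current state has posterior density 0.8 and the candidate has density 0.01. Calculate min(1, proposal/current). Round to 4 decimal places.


Ratio = 0.01/0.8 = 0.0125
Acceptance probability = min(1, 0.0125)
= 0.0125

0.0125


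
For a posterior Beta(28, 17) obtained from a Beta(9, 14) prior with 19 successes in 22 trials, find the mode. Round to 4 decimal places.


Mode = (alpha - 1) / (alpha + beta - 2)
= 27 / 43
= 0.6279

0.6279


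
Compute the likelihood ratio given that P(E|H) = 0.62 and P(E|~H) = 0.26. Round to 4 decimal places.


LR = P(E|H) / P(E|~H)
= 0.62 / 0.26 = 2.3846

2.3846


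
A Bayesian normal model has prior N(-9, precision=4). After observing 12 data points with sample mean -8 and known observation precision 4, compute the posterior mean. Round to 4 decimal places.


Posterior mean = (prior_precision * prior_mean + n * data_precision * data_mean) / (prior_precision + n * data_precision)
Numerator = 4*-9 + 12*4*-8 = -420
Denominator = 4 + 12*4 = 52
Posterior mean = -8.0769

-8.0769


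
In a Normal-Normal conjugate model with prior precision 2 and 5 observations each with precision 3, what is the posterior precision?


Posterior precision = prior precision + n * observation precision
= 2 + 5 * 3
= 2 + 15 = 17

17


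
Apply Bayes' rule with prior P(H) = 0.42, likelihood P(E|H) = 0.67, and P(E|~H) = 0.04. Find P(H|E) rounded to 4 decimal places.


Step 1: Compute marginal P(E) = P(E|H)P(H) + P(E|~H)P(~H)
= 0.67*0.42 + 0.04*0.58 = 0.3046
Step 2: P(H|E) = P(E|H)P(H)/P(E) = 0.2814/0.3046
= 0.9238

0.9238


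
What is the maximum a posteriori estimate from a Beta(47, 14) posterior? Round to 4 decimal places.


The MAP estimate equals the mode of the distribution.
Mode of Beta(a,b) = (a-1)/(a+b-2)
= 46/59
= 0.7797

0.7797


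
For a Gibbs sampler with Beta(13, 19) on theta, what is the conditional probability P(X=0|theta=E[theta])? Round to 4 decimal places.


E[theta] = 13/(13+19) = 0.4062
P(X=0|theta) = 1 - theta = 0.5938

0.5938


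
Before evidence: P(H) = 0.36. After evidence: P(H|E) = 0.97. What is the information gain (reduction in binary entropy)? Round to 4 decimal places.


Prior entropy = 0.9427
Posterior entropy = 0.1944
Information gain = 0.9427 - 0.1944 = 0.7483

0.7483


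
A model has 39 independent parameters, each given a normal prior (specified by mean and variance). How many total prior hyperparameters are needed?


Each normal prior needs 2 hyperparameters (mean and variance).
Total = 2 * 39 = 78

78


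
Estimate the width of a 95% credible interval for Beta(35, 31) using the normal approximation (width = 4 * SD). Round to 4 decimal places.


For Beta(a,b): Var = ab/((a+b)^2(a+b+1))
Var = 0.0037, SD = 0.061
Approximate 95% CI width = 4 * 0.061 = 0.2439

0.2439


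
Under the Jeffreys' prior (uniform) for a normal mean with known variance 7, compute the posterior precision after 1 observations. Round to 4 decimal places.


Prior precision = 0 (flat prior).
Post. prec. = 0 + n/var = 1/7 = 0.1429

0.1429


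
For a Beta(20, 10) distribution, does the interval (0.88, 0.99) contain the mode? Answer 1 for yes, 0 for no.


Mode of Beta(a,b) = (a-1)/(a+b-2)
= (20-1)/(20+10-2) = 0.6786
Check: 0.88 <= 0.6786 <= 0.99?
Result: 0

0


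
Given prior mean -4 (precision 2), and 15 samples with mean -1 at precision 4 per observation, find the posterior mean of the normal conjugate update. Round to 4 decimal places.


The posterior mean is a precision-weighted average of prior and data.
Post. prec. = 2 + 60 = 62
Post. mean = (-8 + -60)/62 = -68/62 = -1.0968

-1.0968


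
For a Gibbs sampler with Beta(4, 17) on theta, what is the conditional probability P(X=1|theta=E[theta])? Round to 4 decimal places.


E[theta] = 4/(4+17) = 0.1905
P(X=1|theta) = theta = 0.1905

0.1905


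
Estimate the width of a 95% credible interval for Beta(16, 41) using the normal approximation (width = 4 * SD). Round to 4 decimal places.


For Beta(a,b): Var = ab/((a+b)^2(a+b+1))
Var = 0.0035, SD = 0.059
Approximate 95% CI width = 4 * 0.059 = 0.236

0.236


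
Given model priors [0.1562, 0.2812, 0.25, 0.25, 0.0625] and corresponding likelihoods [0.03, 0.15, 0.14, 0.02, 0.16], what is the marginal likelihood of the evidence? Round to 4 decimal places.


P(E) = sum_i P(M_i) P(E|M_i)
= 0.0047 + 0.0422 + 0.035 + 0.005 + 0.01
= 0.0969

0.0969


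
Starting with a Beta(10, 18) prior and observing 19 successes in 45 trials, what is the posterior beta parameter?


Posterior beta = prior beta + failures
Failures = 45 - 19 = 26
beta_post = 18 + 26 = 44

44


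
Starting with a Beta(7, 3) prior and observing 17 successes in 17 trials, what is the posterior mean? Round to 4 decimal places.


Posterior parameters: alpha = 7 + 17 = 24
beta = 3 + 0 = 3
Posterior mean = alpha / (alpha + beta) = 24 / 27
= 0.8889

0.8889
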